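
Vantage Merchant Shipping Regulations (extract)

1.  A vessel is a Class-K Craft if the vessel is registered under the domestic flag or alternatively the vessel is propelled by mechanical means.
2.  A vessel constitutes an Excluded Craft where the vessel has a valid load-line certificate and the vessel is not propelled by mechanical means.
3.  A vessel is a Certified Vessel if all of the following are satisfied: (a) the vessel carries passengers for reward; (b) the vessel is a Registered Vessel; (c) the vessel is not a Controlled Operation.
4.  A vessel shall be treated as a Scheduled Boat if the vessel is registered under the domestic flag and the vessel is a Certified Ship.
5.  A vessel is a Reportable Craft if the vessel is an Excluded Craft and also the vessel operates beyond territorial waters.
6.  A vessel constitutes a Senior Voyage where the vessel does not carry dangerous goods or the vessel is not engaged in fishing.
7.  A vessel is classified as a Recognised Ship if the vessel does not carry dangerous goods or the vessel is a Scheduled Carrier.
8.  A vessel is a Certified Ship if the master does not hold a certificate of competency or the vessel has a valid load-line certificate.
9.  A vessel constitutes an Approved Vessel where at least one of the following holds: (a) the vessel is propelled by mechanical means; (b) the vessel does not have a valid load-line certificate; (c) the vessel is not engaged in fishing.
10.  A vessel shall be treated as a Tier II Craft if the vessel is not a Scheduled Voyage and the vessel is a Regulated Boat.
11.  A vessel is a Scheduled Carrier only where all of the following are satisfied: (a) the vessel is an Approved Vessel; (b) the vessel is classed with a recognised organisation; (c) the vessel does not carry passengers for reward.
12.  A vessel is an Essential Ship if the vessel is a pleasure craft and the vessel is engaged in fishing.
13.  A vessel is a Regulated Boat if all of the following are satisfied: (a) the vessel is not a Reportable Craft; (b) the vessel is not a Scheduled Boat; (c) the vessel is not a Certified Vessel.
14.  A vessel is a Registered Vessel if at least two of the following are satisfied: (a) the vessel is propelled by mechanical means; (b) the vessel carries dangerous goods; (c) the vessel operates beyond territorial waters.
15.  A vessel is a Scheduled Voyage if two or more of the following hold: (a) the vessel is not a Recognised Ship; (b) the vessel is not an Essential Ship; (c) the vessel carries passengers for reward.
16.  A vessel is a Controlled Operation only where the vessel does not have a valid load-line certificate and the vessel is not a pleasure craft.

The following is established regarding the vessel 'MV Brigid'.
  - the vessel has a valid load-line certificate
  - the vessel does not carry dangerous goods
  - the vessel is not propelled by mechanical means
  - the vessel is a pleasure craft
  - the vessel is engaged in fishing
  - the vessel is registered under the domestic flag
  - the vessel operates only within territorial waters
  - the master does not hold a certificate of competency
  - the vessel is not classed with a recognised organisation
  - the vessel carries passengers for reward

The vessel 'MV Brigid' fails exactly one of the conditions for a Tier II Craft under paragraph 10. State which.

paragraph 9 — Approved Vessel: [the vessel is propelled by mechanical means? no] OR [the vessel does not have a valid load-line certificate? no] OR [the vessel is not engaged in fishing? no] → not satisfied.
paragraph 11 — Scheduled Carrier: [Approved Vessel (paragraph 9)? no] AND [the vessel is classed with a recognised organisation? no] AND [the vessel does not carry passengers for reward? no] → not satisfied.
paragraph 7 — Recognised Ship: [the vessel does not carry dangerous goods? yes] OR [Scheduled Carrier (paragraph 11)? no] → satisfied.
paragraph 12 — Essential Ship: [the vessel is a pleasure craft? yes] AND [the vessel is engaged in fishing? yes] → satisfied.
paragraph 15 — Scheduled Voyage: not a Recognised Ship (paragraph 7)? no; not an Essential Ship (paragraph 12)? no; the vessel carries passengers for reward? yes — 1 of 3 hold (need ≥2) → not satisfied.
paragraph 2 — Excluded Craft: [the vessel has a valid load-line certificate? yes] AND [the vessel is not propelled by mechanical means? yes] → satisfied.
paragraph 5 — Reportable Craft: [Excluded Craft (paragraph 2)? yes] AND [the vessel operates beyond territorial waters? no] → not satisfied.
paragraph 8 — Certified Ship: [the master does not hold a certificate of competency? yes] OR [the vessel has a valid load-line certificate? yes] → satisfied.
paragraph 4 — Scheduled Boat: [the vessel is registered under the domestic flag? yes] AND [Certified Ship (paragraph 8)? yes] → satisfied.
paragraph 14 — Registered Vessel: the vessel is propelled by mechanical means? no; the vessel carries dangerous goods? no; the vessel operates beyond territorial waters? no — 0 of 3 hold (need ≥2) → not satisfied.
paragraph 16 — Controlled Operation: [the vessel does not have a valid load-line certificate? no] AND [the vessel is not a pleasure craft? no] → not satisfied.
paragraph 3 — Certified Vessel: [the vessel carries passengers for reward? yes] AND [Registered Vessel (paragraph 14)? no] AND [not a Controlled Operation (paragraph 16)? yes] → not satisfied.
paragraph 13 — Regulated Boat: [not a Reportable Craft (paragraph 5)? yes] AND [not a Scheduled Boat (paragraph 4)? no] AND [not a Certified Vessel (paragraph 3)? yes] → not satisfied.
paragraph 10 — Tier II Craft: [not a Scheduled Voyage (paragraph 15)? yes] AND [Regulated Boat (paragraph 13)? no] → not satisfied.

Regulated Boat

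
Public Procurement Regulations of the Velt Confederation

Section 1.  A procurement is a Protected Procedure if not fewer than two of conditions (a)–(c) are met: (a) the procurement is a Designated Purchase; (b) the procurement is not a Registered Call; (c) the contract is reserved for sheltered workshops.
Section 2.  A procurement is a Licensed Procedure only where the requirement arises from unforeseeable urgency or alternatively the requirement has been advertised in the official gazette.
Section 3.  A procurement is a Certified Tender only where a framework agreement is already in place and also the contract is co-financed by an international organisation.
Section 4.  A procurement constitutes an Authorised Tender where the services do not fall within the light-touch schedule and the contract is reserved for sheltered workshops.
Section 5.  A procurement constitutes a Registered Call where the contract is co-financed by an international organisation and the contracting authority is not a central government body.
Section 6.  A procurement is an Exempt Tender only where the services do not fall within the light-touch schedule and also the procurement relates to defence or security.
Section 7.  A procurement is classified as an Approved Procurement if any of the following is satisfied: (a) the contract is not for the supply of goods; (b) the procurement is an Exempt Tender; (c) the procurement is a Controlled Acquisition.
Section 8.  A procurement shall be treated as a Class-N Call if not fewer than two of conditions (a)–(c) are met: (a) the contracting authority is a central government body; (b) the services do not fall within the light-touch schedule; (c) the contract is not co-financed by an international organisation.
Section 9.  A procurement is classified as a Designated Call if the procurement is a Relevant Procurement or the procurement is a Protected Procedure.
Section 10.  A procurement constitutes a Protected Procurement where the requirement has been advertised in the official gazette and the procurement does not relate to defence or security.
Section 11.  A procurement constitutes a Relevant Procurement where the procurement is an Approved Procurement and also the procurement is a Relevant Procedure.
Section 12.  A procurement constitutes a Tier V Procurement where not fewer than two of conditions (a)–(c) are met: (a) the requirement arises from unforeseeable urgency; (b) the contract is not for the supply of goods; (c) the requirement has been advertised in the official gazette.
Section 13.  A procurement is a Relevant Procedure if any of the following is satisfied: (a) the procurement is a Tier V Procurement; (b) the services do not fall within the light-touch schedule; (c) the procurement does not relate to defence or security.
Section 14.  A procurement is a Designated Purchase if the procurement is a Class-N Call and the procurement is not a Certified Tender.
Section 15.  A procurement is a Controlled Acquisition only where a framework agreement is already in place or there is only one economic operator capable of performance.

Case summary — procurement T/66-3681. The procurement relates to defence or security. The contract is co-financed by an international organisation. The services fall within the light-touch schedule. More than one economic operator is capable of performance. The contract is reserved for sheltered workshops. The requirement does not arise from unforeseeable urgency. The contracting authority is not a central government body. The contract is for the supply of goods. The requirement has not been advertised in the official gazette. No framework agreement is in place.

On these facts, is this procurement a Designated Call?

section 6 — Exempt Tender: [the services do not fall within the light-touch schedule? no] AND [the procurement relates to defence or security? yes] → not satisfied.
section 15 — Controlled Acquisition: [a framework agreement is already in place? no] OR [there is only one economic operator capable of performance? no] → not satisfied.
section 7 — Approved Procurement: [the contract is not for the supply of goods? no] OR [Exempt Tender (section 6)? no] OR [Controlled Acquisition (section 15)? no] → not satisfied.
section 12 — Tier V Procurement: the requirement arises from unforeseeable urgency? no; the contract is not for the supply of goods? no; the requirement has been advertised in the official gazette? no — 0 of 3 hold (need ≥2) → not satisfied.
section 13 — Relevant Procedure: [Tier V Procurement (section 12)? no] OR [the services do not fall within the light-touch schedule? no] OR [the procurement does not relate to defence or security? no] → not satisfied.
section 11 — Relevant Procurement: [Approved Procurement (section 7)? no] AND [Relevant Procedure (section 13)? no] → not satisfied.
section 8 — Class-N Call: the contracting authority is a central government body? no; the services do not fall within the light-touch schedule? no; the contract is not co-financed by an international organisation? no — 0 of 3 hold (need ≥2) → not satisfied.
section 3 — Certified Tender: [a framework agreement is already in place? no] AND [the contract is co-financed by an international organisation? yes] → not satisfied.
section 14 — Designated Purchase: [Class-N Call (section 8)? no] AND [not a Certified Tender (section 3)? yes] → not satisfied.
section 5 — Registered Call: [the contract is co-financed by an international organisation? yes] AND [the contracting authority is not a central government body? yes] → satisfied.
section 1 — Protected Procedure: Designated Purchase (section 14)? no; not a Registered Call (section 5)? no; the contract is reserved for sheltered workshops? yes — 1 of 3 hold (need ≥2) → not satisfied.
section 9 — Designated Call: [Relevant Procurement (section 11)? no] OR [Protected Procedure (section 1)? no] → not satisfied.

No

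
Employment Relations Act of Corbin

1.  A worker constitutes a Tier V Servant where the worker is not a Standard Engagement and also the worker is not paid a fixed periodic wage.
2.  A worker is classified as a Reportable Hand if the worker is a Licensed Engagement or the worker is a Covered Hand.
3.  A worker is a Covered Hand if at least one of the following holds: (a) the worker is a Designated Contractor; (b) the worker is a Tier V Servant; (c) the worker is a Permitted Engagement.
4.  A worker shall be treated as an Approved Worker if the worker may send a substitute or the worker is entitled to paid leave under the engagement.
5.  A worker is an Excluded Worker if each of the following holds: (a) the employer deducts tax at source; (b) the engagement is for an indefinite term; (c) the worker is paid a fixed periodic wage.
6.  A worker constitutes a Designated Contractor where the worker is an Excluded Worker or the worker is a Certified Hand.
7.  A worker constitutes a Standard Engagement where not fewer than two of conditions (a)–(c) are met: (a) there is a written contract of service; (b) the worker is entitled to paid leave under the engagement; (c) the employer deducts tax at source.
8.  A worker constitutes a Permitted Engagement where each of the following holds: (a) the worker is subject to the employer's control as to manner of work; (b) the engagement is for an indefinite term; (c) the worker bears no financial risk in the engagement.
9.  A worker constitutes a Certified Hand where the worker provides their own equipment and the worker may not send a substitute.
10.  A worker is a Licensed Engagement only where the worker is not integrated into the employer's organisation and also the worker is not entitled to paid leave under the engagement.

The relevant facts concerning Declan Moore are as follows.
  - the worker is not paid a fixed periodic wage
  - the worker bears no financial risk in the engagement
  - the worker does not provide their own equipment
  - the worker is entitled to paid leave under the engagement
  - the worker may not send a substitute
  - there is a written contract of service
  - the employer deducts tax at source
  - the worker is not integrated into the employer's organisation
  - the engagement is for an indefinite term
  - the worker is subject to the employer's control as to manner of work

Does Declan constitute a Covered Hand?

Yes

Under paragraph 5: the employer deducts tax at source? yes; and the engagement is for an indefinite term? yes; and the worker is paid a fixed periodic wage? no. So the worker is not an Excluded Worker.
Under paragraph 9: the worker provides their own equipment? no; and the worker may not send a substitute? yes. So the worker is not a Certified Hand.
Under paragraph 6: Excluded Worker (paragraph 5)? no; or Certified Hand (paragraph 9)? no. So the worker is not a Designated Contractor.
Under paragraph 7: there is a written contract of service? yes; the worker is entitled to paid leave under the engagement? yes; the employer deducts tax at source? yes — 3 of 3 hold (need ≥2) → satisfied.
Under paragraph 1: not a Standard Engagement (paragraph 7)? no; and the worker is not paid a fixed periodic wage? yes. So the worker is not a Tier V Servant.
Under paragraph 8: the worker is subject to the employer's control as to manner of work? yes; and the engagement is for an indefinite term? yes; and the worker bears no financial risk in the engagement? yes. So the worker is a Permitted Engagement.
Under paragraph 3: Designated Contractor (paragraph 6)? no; or Tier V Servant (paragraph 1)? no; or Permitted Engagement (paragraph 8)? yes. So the worker is a Covered Hand.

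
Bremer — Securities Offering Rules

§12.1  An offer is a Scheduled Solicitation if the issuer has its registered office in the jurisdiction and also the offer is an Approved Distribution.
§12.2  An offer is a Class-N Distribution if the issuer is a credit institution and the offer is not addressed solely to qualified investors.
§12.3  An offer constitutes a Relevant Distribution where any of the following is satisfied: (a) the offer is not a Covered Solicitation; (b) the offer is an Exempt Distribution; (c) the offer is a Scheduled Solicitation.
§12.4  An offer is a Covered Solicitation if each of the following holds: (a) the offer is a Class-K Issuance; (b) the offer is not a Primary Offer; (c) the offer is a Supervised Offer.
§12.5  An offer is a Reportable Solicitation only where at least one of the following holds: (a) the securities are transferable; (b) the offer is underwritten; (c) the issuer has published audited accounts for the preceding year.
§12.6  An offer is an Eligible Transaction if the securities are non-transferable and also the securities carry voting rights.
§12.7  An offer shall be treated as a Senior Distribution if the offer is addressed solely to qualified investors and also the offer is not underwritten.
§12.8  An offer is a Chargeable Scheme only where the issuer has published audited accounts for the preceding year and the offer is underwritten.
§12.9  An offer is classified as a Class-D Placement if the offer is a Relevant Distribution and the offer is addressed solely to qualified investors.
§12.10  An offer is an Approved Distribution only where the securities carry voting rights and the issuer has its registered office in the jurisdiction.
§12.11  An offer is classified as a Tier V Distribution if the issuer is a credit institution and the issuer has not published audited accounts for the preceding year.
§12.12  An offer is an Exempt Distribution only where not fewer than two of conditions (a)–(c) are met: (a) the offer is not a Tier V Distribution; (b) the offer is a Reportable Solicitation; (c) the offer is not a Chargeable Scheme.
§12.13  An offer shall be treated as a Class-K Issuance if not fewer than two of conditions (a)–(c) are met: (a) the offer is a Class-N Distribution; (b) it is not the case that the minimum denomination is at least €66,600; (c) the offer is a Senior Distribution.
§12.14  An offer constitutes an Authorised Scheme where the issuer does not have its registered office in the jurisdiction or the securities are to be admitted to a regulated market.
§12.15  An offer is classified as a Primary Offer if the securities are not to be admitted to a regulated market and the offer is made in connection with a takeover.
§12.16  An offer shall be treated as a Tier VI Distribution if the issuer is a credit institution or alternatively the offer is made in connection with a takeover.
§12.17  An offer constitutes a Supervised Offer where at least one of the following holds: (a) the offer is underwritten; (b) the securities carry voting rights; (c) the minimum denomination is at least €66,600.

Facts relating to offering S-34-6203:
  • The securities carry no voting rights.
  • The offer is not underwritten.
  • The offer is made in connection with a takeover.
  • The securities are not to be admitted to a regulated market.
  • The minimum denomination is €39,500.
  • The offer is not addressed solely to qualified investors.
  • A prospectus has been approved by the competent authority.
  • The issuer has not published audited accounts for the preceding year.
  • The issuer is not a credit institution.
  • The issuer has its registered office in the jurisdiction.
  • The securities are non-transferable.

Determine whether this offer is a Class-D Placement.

Under §12.2: the issuer is a credit institution? no; and the offer is not addressed solely to qualified investors? yes. So the offer is not a Class-N Distribution.
Under §12.7: the offer is addressed solely to qualified investors? no; and the offer is not underwritten? yes. So the offer is not a Senior Distribution.
Under §12.13: Class-N Distribution (§12.2)? no; minimum denomination: €39,500 ≥ €66,600? no, so negated condition yes; Senior Distribution (§12.7)? no — 1 of 3 hold (need ≥2) → not satisfied.
Under §12.15: the securities are not to be admitted to a regulated market? yes; and the offer is made in connection with a takeover? yes. So the offer is a Primary Offer.
Under §12.17: the offer is underwritten? no; or the securities carry voting rights? no; or minimum denomination: €39,500 ≥ €66,600? no. So the offer is not a Supervised Offer.
Under §12.4: Class-K Issuance (§12.13)? no; and not a Primary Offer (§12.15)? no; and Supervised Offer (§12.17)? no. So the offer is not a Covered Solicitation.
Under §12.11: the issuer is a credit institution? no; and the issuer has not published audited accounts for the preceding year? yes. So the offer is not a Tier V Distribution.
Under §12.5: the securities are transferable? no; or the offer is underwritten? no; or the issuer has published audited accounts for the preceding year? no. So the offer is not a Reportable Solicitation.
Under §12.8: the issuer has published audited accounts for the preceding year? no; and the offer is underwritten? no. So the offer is not a Chargeable Scheme.
Under §12.12: not a Tier V Distribution (§12.11)? yes; Reportable Solicitation (§12.5)? no; not a Chargeable Scheme (§12.8)? yes — 2 of 3 hold (need ≥2) → satisfied.
Under §12.10: the securities carry voting rights? no; and the issuer has its registered office in the jurisdiction? yes. So the offer is not an Approved Distribution.
Under §12.1: the issuer has its registered office in the jurisdiction? yes; and Approved Distribution (§12.10)? no. So the offer is not a Scheduled Solicitation.
Under §12.3: not a Covered Solicitation (§12.4)? yes; or Exempt Distribution (§12.12)? yes; or Scheduled Solicitation (§12.1)? no. So the offer is a Relevant Distribution.
Under §12.9: Relevant Distribution (§12.3)? yes; and the offer is addressed solely to qualified investors? no. So the offer is not a Class-D Placement.

No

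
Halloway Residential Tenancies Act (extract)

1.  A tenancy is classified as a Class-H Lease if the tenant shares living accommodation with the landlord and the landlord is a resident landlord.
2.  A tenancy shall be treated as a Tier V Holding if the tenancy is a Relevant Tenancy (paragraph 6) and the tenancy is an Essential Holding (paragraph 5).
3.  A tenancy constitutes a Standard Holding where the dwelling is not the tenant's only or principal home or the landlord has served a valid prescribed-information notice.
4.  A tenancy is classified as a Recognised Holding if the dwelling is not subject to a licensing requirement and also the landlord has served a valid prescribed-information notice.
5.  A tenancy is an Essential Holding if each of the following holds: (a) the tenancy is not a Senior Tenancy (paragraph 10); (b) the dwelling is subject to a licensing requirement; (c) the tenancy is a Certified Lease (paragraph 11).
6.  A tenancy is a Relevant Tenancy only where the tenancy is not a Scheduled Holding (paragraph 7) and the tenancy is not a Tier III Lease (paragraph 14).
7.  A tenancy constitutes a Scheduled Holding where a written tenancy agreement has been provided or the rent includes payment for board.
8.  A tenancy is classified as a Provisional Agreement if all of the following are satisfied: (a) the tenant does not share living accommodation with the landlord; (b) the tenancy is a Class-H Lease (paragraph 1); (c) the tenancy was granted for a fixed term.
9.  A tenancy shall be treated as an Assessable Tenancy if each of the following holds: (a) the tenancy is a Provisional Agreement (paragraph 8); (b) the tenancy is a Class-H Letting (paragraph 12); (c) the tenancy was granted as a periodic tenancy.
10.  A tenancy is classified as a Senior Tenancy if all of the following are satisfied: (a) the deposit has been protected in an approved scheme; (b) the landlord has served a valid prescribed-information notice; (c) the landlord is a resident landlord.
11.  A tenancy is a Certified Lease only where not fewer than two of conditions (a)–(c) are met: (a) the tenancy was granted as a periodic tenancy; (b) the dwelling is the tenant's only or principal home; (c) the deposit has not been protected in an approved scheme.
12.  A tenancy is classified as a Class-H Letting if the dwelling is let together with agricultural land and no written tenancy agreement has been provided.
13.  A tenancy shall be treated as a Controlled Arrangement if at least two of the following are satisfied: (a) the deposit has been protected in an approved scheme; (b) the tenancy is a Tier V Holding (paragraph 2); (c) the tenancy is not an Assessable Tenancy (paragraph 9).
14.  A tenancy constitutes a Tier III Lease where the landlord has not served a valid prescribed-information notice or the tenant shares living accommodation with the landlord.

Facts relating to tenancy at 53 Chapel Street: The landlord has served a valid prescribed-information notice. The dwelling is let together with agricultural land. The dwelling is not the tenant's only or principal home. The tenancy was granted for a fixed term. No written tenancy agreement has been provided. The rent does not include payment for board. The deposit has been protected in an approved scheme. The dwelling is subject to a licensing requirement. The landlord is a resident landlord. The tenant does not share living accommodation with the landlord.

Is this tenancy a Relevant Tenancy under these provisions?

Under paragraph 7: a written tenancy agreement has been provided? no; or the rent includes payment for board? no. So the tenancy is not a Scheduled Holding.
Under paragraph 14: the landlord has not served a valid prescribed-information notice? no; or the tenant shares living accommodation with the landlord? no. So the tenancy is not a Tier III Lease.
Under paragraph 6: not a Scheduled Holding (paragraph 7)? yes; and not a Tier III Lease (paragraph 14)? yes. So the tenancy is a Relevant Tenancy.

Yes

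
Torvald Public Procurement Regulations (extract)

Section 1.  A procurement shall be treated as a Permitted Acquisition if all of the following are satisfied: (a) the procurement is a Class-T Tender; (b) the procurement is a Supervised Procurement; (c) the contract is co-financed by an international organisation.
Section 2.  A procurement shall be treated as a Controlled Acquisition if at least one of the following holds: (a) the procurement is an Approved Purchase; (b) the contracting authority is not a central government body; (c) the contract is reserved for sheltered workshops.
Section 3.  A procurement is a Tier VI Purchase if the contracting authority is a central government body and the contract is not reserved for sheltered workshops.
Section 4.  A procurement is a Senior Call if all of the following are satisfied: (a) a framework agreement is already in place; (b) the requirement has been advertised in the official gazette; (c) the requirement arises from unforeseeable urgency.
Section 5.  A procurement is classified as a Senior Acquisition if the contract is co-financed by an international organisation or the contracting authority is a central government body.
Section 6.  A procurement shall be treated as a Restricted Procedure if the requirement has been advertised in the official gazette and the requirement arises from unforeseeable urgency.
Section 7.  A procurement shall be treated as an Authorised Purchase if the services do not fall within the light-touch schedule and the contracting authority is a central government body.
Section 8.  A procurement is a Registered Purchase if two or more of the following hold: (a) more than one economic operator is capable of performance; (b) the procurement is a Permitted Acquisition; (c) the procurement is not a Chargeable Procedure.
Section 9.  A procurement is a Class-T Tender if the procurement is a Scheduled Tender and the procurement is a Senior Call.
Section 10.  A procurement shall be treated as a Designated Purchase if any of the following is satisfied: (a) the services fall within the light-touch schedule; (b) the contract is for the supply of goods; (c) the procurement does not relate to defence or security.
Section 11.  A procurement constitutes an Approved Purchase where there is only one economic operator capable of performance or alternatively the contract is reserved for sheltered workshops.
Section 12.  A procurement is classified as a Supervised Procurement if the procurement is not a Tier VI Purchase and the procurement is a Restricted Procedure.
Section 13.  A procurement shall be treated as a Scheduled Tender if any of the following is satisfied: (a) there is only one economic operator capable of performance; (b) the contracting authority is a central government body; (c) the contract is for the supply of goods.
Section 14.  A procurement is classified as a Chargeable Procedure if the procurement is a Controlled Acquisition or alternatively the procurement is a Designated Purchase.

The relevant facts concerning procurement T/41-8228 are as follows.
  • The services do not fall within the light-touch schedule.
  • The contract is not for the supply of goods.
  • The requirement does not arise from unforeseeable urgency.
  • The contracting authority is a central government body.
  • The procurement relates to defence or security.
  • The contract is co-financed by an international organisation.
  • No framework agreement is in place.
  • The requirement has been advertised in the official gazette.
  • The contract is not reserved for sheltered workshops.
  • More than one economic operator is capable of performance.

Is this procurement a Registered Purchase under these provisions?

Yes

section 13 — Scheduled Tender: [there is only one economic operator capable of performance? no] OR [the contracting authority is a central government body? yes] OR [the contract is for the supply of goods? no] → satisfied.
section 4 — Senior Call: [a framework agreement is already in place? no] AND [the requirement has been advertised in the official gazette? yes] AND [the requirement arises from unforeseeable urgency? no] → not satisfied.
section 9 — Class-T Tender: [Scheduled Tender (section 13)? yes] AND [Senior Call (section 4)? no] → not satisfied.
section 3 — Tier VI Purchase: [the contracting authority is a central government body? yes] AND [the contract is not reserved for sheltered workshops? yes] → satisfied.
section 6 — Restricted Procedure: [the requirement has been advertised in the official gazette? yes] AND [the requirement arises from unforeseeable urgency? no] → not satisfied.
section 12 — Supervised Procurement: [not a Tier VI Purchase (section 3)? no] AND [Restricted Procedure (section 6)? no] → not satisfied.
section 1 — Permitted Acquisition: [Class-T Tender (section 9)? no] AND [Supervised Procurement (section 12)? no] AND [the contract is co-financed by an international organisation? yes] → not satisfied.
section 11 — Approved Purchase: [there is only one economic operator capable of performance? no] OR [the contract is reserved for sheltered workshops? no] → not satisfied.
section 2 — Controlled Acquisition: [Approved Purchase (section 11)? no] OR [the contracting authority is not a central government body? no] OR [the contract is reserved for sheltered workshops? no] → not satisfied.
section 10 — Designated Purchase: [the services fall within the light-touch schedule? no] OR [the contract is for the supply of goods? no] OR [the procurement does not relate to defence or security? no] → not satisfied.
section 14 — Chargeable Procedure: [Controlled Acquisition (section 2)? no] OR [Designated Purchase (section 10)? no] → not satisfied.
section 8 — Registered Purchase: more than one economic operator is capable of performance? yes; Permitted Acquisition (section 1)? no; not a Chargeable Procedure (section 14)? yes — 2 of 3 hold (need ≥2) → satisfied.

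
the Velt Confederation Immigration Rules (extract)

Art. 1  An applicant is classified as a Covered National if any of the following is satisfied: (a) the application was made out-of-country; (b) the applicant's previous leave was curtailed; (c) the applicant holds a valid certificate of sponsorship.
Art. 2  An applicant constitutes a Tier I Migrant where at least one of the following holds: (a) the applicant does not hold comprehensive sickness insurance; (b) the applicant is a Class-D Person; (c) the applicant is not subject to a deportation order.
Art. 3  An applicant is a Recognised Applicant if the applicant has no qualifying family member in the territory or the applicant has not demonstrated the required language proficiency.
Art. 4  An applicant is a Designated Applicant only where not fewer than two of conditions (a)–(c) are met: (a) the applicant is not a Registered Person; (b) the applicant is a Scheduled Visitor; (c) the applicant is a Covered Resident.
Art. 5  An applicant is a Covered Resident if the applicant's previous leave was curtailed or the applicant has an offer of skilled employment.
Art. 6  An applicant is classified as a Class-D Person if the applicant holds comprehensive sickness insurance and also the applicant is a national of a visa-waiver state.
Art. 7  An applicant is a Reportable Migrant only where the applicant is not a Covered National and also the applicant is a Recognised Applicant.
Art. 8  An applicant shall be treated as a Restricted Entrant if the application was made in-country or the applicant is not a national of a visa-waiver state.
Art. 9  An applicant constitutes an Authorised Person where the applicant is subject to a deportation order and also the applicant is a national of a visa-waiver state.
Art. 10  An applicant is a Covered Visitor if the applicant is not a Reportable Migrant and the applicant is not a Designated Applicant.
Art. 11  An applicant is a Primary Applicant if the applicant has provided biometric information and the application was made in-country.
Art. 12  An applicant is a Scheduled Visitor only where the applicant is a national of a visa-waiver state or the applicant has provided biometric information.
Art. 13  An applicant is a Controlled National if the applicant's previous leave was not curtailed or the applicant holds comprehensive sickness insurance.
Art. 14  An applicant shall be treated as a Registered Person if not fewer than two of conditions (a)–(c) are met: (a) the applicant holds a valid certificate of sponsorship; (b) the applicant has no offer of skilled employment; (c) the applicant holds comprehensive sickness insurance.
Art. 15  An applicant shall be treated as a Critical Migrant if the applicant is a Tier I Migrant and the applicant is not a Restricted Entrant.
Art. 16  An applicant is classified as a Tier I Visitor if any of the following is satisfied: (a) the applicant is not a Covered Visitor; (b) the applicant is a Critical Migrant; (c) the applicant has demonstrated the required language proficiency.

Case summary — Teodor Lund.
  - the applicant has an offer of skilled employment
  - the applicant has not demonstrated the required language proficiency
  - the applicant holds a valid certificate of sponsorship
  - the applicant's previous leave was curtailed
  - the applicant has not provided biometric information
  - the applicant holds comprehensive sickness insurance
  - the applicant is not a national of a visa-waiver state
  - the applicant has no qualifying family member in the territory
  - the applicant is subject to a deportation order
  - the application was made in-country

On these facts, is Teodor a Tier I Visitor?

article 1 — Covered National: [the application was made out-of-country? no] OR [the applicant's previous leave was curtailed? yes] OR [the applicant holds a valid certificate of sponsorship? yes] → satisfied.
article 3 — Recognised Applicant: [the applicant has no qualifying family member in the territory? yes] OR [the applicant has not demonstrated the required language proficiency? yes] → satisfied.
article 7 — Reportable Migrant: [not a Covered National (article 1)? no] AND [Recognised Applicant (article 3)? yes] → not satisfied.
article 14 — Registered Person: the applicant holds a valid certificate of sponsorship? yes; the applicant has no offer of skilled employment? no; the applicant holds comprehensive sickness insurance? yes — 2 of 3 hold (need ≥2) → satisfied.
article 12 — Scheduled Visitor: [the applicant is a national of a visa-waiver state? no] OR [the applicant has provided biometric information? no] → not satisfied.
article 5 — Covered Resident: [the applicant's previous leave was curtailed? yes] OR [the applicant has an offer of skilled employment? yes] → satisfied.
article 4 — Designated Applicant: not a Registered Person (article 14)? no; Scheduled Visitor (article 12)? no; Covered Resident (article 5)? yes — 1 of 3 hold (need ≥2) → not satisfied.
article 10 — Covered Visitor: [not a Reportable Migrant (article 7)? yes] AND [not a Designated Applicant (article 4)? yes] → satisfied.
article 6 — Class-D Person: [the applicant holds comprehensive sickness insurance? yes] AND [the applicant is a national of a visa-waiver state? no] → not satisfied.
article 2 — Tier I Migrant: [the applicant does not hold comprehensive sickness insurance? no] OR [Class-D Person (article 6)? no] OR [the applicant is not subject to a deportation order? no] → not satisfied.
article 8 — Restricted Entrant: [the application was made in-country? yes] OR [the applicant is not a national of a visa-waiver state? yes] → satisfied.
article 15 — Critical Migrant: [Tier I Migrant (article 2)? no] AND [not a Restricted Entrant (article 8)? no] → not satisfied.
article 16 — Tier I Visitor: [not a Covered Visitor (article 10)? no] OR [Critical Migrant (article 15)? no] OR [the applicant has demonstrated the required language proficiency? no] → not satisfied.

No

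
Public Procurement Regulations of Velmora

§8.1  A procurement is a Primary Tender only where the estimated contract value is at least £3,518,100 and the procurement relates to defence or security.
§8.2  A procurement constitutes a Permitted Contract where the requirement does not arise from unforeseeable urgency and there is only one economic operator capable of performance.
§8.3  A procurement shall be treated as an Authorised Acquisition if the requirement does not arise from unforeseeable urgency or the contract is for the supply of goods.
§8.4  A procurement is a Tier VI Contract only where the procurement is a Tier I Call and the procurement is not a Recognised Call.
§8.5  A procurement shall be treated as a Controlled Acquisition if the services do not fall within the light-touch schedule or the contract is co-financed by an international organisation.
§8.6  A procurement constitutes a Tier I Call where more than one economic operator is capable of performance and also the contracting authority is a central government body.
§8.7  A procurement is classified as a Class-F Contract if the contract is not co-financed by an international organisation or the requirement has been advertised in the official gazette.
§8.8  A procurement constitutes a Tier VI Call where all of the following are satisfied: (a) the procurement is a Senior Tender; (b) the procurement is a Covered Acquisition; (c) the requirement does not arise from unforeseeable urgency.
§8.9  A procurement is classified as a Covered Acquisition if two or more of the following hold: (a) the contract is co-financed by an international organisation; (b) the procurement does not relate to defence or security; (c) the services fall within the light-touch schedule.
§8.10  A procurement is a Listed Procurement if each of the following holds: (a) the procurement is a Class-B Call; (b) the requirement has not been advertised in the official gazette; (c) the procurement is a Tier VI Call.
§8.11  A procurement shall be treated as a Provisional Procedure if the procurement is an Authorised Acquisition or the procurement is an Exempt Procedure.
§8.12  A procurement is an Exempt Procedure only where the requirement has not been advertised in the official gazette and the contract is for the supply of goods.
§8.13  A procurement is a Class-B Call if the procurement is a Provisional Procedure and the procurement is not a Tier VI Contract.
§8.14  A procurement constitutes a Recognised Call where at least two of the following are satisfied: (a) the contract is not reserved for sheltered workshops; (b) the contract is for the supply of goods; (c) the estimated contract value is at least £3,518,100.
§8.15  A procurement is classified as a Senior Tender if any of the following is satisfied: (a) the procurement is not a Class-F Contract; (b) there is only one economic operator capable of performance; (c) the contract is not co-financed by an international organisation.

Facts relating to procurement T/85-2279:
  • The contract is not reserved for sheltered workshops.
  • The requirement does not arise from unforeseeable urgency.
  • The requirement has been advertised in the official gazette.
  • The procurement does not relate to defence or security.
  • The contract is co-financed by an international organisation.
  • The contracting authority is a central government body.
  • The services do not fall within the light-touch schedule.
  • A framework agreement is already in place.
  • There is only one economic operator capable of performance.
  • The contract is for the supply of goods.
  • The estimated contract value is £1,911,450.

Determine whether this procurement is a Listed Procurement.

No

§8.3 — Authorised Acquisition: [the requirement does not arise from unforeseeable urgency? yes] OR [the contract is for the supply of goods? yes] → satisfied.
§8.12 — Exempt Procedure: [the requirement has not been advertised in the official gazette? no] AND [the contract is for the supply of goods? yes] → not satisfied.
§8.11 — Provisional Procedure: [Authorised Acquisition (§8.3)? yes] OR [Exempt Procedure (§8.12)? no] → satisfied.
§8.6 — Tier I Call: [more than one economic operator is capable of performance? no] AND [the contracting authority is a central government body? yes] → not satisfied.
§8.14 — Recognised Call: the contract is not reserved for sheltered workshops? yes; the contract is for the supply of goods? yes; estimated contract value: £1,911,450 ≥ £3,518,100? no — 2 of 3 hold (need ≥2) → satisfied.
§8.4 — Tier VI Contract: [Tier I Call (§8.6)? no] AND [not a Recognised Call (§8.14)? no] → not satisfied.
§8.13 — Class-B Call: [Provisional Procedure (§8.11)? yes] AND [not a Tier VI Contract (§8.4)? yes] → satisfied.
§8.7 — Class-F Contract: [the contract is not co-financed by an international organisation? no] OR [the requirement has been advertised in the official gazette? yes] → satisfied.
§8.15 — Senior Tender: [not a Class-F Contract (§8.7)? no] OR [there is only one economic operator capable of performance? yes] OR [the contract is not co-financed by an international organisation? no] → satisfied.
§8.9 — Covered Acquisition: the contract is co-financed by an international organisation? yes; the procurement does not relate to defence or security? yes; the services fall within the light-touch schedule? no — 2 of 3 hold (need ≥2) → satisfied.
§8.8 — Tier VI Call: [Senior Tender (§8.15)? yes] AND [Covered Acquisition (§8.9)? yes] AND [the requirement does not arise from unforeseeable urgency? yes] → satisfied.
§8.10 — Listed Procurement: [Class-B Call (§8.13)? yes] AND [the requirement has not been advertised in the official gazette? no] AND [Tier VI Call (§8.8)? yes] → not satisfied.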